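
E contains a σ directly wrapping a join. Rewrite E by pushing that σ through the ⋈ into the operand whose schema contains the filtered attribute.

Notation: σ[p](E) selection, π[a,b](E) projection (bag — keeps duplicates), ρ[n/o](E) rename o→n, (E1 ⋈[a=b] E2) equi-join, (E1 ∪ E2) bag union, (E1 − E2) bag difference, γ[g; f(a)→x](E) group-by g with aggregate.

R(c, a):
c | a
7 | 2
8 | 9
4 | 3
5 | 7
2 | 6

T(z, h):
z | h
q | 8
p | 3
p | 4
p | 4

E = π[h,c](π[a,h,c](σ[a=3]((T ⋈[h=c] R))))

σ filters on a, owned by the right side.
E' = π[h,c](π[a,h,c]((T ⋈[h=c] σ[a=3](R))))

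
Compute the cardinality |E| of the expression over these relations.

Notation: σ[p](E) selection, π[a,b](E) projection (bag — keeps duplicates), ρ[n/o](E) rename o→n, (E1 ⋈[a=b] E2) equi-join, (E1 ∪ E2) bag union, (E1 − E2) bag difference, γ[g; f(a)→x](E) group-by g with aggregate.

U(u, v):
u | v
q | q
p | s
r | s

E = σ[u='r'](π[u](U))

Per-node cardinality:
  U → 3
  π[u](U) → 3
  σ[u='r'](π[u](U)) → 1

|E| = 1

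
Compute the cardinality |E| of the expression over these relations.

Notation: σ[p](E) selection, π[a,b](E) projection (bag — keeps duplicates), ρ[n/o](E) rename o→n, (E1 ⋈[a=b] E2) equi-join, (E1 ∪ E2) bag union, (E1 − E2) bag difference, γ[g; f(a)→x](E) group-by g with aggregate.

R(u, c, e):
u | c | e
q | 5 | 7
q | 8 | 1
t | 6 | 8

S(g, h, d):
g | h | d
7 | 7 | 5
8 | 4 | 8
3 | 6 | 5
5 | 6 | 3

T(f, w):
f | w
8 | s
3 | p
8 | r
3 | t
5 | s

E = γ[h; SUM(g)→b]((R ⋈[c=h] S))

Subexpression sizes:
  R → 3
  S → 4
  (R ⋈[c=h] S) → 2
  γ[h; SUM(g)→b]((R ⋈[c=h] S)) → 1

|E| = 1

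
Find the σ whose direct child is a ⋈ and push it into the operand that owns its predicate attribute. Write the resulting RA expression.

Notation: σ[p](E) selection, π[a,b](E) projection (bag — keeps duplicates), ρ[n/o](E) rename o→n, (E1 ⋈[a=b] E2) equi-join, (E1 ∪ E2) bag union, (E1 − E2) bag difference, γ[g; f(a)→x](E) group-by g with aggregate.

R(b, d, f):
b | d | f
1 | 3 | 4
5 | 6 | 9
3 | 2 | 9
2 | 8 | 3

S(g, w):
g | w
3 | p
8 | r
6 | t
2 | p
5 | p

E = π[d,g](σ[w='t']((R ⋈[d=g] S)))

σ filters on w, owned by the right side.
E' = π[d,g]((R ⋈[d=g] σ[w='t'](S)))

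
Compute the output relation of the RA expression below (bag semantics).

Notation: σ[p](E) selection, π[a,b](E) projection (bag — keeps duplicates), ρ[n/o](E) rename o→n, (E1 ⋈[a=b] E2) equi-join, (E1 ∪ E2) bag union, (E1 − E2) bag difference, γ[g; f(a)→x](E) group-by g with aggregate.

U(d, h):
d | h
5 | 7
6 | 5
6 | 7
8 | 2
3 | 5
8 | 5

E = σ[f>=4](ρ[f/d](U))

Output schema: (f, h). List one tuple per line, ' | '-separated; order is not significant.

Row counts bottom-up:
  U → 6
  ρ[f/d](U) → 6
  σ[f>=4](ρ[f/d](U)) → 5

== RESULT ==
f | h
5 | 7
6 | 5
6 | 7
8 | 2
8 | 5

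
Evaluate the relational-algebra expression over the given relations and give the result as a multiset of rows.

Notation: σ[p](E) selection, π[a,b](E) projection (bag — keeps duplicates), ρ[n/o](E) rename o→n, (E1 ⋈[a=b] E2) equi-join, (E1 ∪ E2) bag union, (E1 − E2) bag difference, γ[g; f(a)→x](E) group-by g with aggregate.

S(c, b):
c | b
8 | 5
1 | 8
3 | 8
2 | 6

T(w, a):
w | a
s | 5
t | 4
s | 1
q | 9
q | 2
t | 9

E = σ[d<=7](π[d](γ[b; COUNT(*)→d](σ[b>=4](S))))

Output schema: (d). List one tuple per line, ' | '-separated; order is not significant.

Stepwise |·|:
  S → 4
  σ[b>=4](S) → 4
  γ[b; COUNT(*)→d](σ[b>=4](S)) → 3
  π[d](γ[b; COUNT(*)→d](σ[b>=4](S))) → 3
  σ[d<=7](π[d](γ[b; COUNT(*)→d](σ[b>=4](S)))) → 3

== RESULT ==
d
1
1
2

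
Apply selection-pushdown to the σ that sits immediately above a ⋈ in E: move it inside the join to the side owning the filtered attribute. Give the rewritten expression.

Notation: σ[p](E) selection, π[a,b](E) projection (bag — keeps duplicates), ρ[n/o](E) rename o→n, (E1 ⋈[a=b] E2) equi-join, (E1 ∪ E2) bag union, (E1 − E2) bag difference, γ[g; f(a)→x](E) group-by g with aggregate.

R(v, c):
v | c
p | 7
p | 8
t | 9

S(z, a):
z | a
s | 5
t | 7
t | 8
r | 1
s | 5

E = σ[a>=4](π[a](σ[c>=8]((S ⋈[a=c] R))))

σ filters on c, owned by the right side.
E' = σ[a>=4](π[a]((S ⋈[a=c] σ[c>=8](R))))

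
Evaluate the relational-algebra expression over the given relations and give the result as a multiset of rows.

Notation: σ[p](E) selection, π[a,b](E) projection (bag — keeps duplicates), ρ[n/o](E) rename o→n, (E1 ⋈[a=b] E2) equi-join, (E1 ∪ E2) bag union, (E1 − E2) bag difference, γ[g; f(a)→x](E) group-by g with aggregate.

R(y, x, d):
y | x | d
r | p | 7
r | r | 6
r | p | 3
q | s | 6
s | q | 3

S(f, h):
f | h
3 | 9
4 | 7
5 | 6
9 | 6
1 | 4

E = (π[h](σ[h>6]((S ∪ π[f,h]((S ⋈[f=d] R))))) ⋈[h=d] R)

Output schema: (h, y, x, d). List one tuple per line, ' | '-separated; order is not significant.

Per-node cardinality:
  S → 5
  S → 5
  R → 5
  (S ⋈[f=d] R) → 2
  π[f,h]((S ⋈[f=d] R)) → 2
  (S ∪ π[f,h]((S ⋈[f=d] R))) → 7
  σ[h>6]((S ∪ π[f,h]((S ⋈[f=d] R)))) → 4
  π[h](σ[h>6]((S ∪ π[f,h]((S ⋈[f=d] R))))) → 4
  R → 5
  (π[h](σ[h>6]((S ∪ π[f,h]((S ⋈[f=d] R))))) ⋈[h=d] R) → 1

== RESULT ==
h | y | x | d
7 | r | p | 7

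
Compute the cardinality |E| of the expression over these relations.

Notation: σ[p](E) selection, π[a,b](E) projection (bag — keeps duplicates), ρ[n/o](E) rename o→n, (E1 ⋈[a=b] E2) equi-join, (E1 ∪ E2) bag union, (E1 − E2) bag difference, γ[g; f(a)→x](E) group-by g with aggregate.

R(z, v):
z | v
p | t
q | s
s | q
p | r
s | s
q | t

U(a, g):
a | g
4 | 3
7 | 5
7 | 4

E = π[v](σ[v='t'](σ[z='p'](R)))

Subexpression sizes:
  R → 6
  σ[z='p'](R) → 2
  σ[v='t'](σ[z='p'](R)) → 1
  π[v](σ[v='t'](σ[z='p'](R))) → 1

|E| = 1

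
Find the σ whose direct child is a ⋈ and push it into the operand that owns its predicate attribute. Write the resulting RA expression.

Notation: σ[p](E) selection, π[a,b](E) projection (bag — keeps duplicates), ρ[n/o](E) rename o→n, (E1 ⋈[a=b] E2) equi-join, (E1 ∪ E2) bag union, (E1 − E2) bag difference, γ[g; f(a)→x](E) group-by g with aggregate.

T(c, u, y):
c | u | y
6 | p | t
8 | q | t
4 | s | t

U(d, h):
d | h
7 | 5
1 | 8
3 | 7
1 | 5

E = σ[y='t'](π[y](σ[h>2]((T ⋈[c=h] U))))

σ filters on h, owned by the right side.
E' = σ[y='t'](π[y]((T ⋈[c=h] σ[h>2](U))))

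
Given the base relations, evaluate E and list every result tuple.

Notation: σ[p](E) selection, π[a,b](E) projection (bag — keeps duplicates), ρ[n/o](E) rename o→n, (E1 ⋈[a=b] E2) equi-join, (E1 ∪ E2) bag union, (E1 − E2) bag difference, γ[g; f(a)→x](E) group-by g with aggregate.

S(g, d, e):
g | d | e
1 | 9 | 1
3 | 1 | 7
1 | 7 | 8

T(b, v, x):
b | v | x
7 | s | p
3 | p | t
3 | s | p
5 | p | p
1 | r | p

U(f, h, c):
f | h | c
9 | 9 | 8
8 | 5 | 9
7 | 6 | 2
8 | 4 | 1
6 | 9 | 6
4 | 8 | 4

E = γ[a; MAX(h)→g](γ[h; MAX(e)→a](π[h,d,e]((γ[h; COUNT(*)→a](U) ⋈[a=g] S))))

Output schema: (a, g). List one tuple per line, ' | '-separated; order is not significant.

Per-node cardinality:
  U → 6
  γ[h; COUNT(*)→a](U) → 5
  S → 3
  (γ[h; COUNT(*)→a](U) ⋈[a=g] S) → 8
  π[h,d,e]((γ[h; COUNT(*)→a](U) ⋈[a=g] S)) → 8
  γ[h; MAX(e)→a](π[h,d,e]((γ[h; COUNT(*)→a](U) ⋈[a=g] S))) → 4
  γ[a; MAX(h)→g](γ[h; MAX(e)→a](π[h,d,e]((γ[h; COUNT(*)→a](U) ⋈[a=g] S)))) → 1

== RESULT ==
a | g
8 | 8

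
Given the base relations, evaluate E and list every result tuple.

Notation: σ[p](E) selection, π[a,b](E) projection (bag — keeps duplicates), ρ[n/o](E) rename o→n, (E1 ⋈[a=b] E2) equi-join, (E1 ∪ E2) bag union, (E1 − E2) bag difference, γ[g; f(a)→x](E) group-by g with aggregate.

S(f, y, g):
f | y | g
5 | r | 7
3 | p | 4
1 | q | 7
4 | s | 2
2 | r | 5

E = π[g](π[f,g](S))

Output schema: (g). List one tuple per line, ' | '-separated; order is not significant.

Subexpression sizes:
  S → 5
  π[f,g](S) → 5
  π[g](π[f,g](S)) → 5

== RESULT ==
g
2
4
5
7
7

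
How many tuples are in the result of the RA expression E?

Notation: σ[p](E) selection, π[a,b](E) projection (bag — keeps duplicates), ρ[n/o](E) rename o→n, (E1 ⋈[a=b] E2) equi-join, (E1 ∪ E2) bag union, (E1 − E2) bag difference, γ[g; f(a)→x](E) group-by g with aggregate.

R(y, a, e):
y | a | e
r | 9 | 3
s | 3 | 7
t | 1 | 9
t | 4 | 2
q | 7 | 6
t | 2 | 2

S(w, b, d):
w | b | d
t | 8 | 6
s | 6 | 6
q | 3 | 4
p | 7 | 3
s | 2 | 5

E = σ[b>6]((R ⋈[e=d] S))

Stepwise |·|:
  R → 6
  S → 5
  (R ⋈[e=d] S) → 3
  σ[b>6]((R ⋈[e=d] S)) → 2

|E| = 2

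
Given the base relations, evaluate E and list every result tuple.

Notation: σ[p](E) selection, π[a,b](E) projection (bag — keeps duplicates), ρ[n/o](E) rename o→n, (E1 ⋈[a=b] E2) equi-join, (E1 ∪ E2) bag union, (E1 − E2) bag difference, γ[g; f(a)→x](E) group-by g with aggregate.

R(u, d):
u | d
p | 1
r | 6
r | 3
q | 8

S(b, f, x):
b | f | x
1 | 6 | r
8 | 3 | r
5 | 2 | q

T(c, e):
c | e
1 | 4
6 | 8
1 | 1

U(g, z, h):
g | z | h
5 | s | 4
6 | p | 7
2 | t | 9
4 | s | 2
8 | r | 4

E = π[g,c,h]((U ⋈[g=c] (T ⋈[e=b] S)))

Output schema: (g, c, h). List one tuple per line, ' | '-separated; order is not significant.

Per-node cardinality:
  U → 5
  T → 3
  S → 3
  (T ⋈[e=b] S) → 2
  (U ⋈[g=c] (T ⋈[e=b] S)) → 1
  π[g,c,h]((U ⋈[g=c] (T ⋈[e=b] S))) → 1

== RESULT ==
g | c | h
6 | 6 | 7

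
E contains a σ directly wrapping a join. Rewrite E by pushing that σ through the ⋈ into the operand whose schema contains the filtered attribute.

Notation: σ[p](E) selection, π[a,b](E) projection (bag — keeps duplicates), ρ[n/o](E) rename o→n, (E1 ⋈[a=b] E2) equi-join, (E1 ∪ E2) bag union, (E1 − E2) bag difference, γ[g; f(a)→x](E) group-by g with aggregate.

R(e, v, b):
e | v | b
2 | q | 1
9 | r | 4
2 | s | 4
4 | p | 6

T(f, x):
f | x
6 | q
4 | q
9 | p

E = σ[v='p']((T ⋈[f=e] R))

σ filters on v, owned by the right side.
E' = (T ⋈[f=e] σ[v='p'](R))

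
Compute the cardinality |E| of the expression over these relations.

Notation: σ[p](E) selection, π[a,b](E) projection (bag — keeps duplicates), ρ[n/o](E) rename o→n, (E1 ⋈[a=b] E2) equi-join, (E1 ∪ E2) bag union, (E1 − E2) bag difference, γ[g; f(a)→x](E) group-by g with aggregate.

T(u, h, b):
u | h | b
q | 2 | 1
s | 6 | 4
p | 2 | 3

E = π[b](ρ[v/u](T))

Subexpression sizes:
  T → 3
  ρ[v/u](T) → 3
  π[b](ρ[v/u](T)) → 3

|E| = 3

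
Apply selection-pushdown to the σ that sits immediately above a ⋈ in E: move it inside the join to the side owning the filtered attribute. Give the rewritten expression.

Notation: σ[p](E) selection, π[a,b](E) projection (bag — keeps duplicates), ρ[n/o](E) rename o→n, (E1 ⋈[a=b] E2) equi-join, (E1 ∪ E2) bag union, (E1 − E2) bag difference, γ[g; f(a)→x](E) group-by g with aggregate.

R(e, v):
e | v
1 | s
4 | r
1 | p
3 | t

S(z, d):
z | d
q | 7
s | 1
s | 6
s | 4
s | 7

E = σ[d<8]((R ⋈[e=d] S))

σ filters on d, owned by the right side.
E' = (R ⋈[e=d] σ[d<8](S))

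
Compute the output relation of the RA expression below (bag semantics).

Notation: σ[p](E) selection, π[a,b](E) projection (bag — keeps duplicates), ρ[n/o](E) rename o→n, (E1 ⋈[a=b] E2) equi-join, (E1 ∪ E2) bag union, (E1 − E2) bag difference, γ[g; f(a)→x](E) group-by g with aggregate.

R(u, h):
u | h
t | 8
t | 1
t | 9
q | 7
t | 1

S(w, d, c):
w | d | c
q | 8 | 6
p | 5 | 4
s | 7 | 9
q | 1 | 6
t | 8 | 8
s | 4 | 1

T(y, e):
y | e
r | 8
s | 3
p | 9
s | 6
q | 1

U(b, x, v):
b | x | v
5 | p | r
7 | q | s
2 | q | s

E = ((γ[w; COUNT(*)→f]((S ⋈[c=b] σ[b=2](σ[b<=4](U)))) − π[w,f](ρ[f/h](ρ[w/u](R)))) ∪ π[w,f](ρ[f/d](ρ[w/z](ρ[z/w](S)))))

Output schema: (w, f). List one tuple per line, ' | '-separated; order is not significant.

Per-node cardinality:
  S → 6
  U → 3
  σ[b<=4](U) → 1
  σ[b=2](σ[b<=4](U)) → 1
  (S ⋈[c=b] σ[b=2](σ[b<=4](U))) → 0
  γ[w; COUNT(*)→f]((S ⋈[c=b] σ[b=2](σ[b<=4](U)))) → 0
  R → 5
  ρ[w/u](R) → 5
  ρ[f/h](ρ[w/u](R)) → 5
  π[w,f](ρ[f/h](ρ[w/u](R))) → 5
  (γ[w; COUNT(*)→f]((S ⋈[c=b] σ[b=2](σ[b<=4](U)))) − π[w,f](ρ[f/h](ρ[w/u](R)))) → 0
  S → 6
  ρ[z/w](S) → 6
  ρ[w/z](ρ[z/w](S)) → 6
  ρ[f/d](ρ[w/z](ρ[z/w](S))) → 6
  π[w,f](ρ[f/d](ρ[w/z](ρ[z/w](S)))) → 6
  ((γ[w; COUNT(*)→f]((S ⋈[c=b] σ[b=2](σ[b<=4](U)))) − π[w,f](ρ[f/h](ρ[w/u](R)))) ∪ π[w,f](ρ[f/d](ρ[w/z](ρ[z/w](S))))) → 6

== RESULT ==
w | f
p | 5
q | 1
q | 8
s | 4
s | 7
t | 8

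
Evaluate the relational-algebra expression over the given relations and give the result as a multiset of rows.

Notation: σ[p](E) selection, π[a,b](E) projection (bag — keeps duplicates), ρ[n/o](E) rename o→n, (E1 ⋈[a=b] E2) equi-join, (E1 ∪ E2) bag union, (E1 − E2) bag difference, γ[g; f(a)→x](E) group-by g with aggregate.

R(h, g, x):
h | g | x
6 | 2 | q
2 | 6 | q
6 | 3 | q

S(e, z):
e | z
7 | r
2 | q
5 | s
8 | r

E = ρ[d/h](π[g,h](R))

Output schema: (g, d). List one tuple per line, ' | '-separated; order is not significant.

Per-node cardinality:
  R → 3
  π[g,h](R) → 3
  ρ[d/h](π[g,h](R)) → 3

== RESULT ==
g | d
2 | 6
3 | 6
6 | 2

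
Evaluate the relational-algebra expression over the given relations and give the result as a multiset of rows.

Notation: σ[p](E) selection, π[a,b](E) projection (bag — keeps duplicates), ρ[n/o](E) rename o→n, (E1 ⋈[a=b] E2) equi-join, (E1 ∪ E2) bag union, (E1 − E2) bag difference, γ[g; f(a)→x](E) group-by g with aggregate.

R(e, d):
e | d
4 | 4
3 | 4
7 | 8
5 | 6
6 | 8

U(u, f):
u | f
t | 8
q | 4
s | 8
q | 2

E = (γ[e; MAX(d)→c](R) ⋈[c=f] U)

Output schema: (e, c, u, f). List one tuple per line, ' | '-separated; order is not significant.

Subexpression sizes:
  R → 5
  γ[e; MAX(d)→c](R) → 5
  U → 4
  (γ[e; MAX(d)→c](R) ⋈[c=f] U) → 6

== RESULT ==
e | c | u | f
3 | 4 | q | 4
4 | 4 | q | 4
6 | 8 | s | 8
6 | 8 | t | 8
7 | 8 | s | 8
7 | 8 | t | 8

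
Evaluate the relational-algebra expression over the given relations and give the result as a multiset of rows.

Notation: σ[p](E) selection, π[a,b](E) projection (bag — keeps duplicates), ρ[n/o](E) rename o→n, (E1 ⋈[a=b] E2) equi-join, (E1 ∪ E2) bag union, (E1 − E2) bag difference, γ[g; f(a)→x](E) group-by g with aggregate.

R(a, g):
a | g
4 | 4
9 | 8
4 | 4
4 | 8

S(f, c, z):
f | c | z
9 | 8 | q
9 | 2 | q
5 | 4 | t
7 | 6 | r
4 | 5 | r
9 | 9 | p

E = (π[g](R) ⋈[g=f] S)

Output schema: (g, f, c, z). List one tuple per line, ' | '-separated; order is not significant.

Subexpression sizes:
  R → 4
  π[g](R) → 4
  S → 6
  (π[g](R) ⋈[g=f] S) → 2

== RESULT ==
g | f | c | z
4 | 4 | 5 | r
4 | 4 | 5 | r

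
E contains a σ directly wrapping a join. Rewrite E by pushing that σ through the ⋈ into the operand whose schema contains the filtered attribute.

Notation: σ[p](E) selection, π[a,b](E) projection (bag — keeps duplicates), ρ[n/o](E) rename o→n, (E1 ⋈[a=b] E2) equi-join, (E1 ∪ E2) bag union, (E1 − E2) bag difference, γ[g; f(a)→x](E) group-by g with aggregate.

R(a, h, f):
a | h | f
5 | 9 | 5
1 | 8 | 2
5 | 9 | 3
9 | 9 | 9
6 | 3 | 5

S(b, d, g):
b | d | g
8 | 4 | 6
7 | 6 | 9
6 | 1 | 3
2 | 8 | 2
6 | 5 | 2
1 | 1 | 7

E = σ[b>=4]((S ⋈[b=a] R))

σ filters on b, owned by the left side.
E' = (σ[b>=4](S) ⋈[b=a] R)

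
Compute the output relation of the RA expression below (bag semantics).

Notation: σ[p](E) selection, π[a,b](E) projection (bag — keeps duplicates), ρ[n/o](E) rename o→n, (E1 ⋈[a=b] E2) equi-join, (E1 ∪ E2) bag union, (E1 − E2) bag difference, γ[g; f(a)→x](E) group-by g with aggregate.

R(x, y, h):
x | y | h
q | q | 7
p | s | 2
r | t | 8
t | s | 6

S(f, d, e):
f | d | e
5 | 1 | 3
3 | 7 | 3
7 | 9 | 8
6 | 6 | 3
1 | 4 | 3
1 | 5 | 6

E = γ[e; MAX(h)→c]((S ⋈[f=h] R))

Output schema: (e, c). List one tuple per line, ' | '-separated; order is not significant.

Stepwise |·|:
  S → 6
  R → 4
  (S ⋈[f=h] R) → 2
  γ[e; MAX(h)→c]((S ⋈[f=h] R)) → 2

== RESULT ==
e | c
3 | 6
8 | 7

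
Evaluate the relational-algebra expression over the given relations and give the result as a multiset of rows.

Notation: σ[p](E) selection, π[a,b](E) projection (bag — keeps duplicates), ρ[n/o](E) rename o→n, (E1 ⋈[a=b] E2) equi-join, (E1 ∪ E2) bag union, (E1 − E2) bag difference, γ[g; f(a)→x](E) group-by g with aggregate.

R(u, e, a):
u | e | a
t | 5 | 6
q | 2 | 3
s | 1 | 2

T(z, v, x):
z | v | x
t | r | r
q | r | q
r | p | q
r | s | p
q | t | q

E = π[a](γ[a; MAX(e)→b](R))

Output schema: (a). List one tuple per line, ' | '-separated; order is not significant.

Stepwise |·|:
  R → 3
  γ[a; MAX(e)→b](R) → 3
  π[a](γ[a; MAX(e)→b](R)) → 3

== RESULT ==
a
2
3
6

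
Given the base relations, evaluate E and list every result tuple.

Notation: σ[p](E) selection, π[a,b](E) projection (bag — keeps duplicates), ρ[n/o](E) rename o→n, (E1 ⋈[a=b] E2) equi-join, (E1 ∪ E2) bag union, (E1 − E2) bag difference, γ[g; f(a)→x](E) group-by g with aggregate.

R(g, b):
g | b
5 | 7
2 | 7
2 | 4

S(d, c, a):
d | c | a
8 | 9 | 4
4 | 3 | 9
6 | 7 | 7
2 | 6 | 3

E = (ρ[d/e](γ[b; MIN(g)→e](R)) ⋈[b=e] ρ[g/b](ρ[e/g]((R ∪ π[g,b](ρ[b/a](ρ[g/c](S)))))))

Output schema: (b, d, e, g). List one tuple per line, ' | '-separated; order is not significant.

Per-node cardinality:
  R → 3
  γ[b; MIN(g)→e](R) → 2
  ρ[d/e](γ[b; MIN(g)→e](R)) → 2
  R → 3
  S → 4
  ρ[g/c](S) → 4
  ρ[b/a](ρ[g/c](S)) → 4
  π[g,b](ρ[b/a](ρ[g/c](S))) → 4
  (R ∪ π[g,b](ρ[b/a](ρ[g/c](S)))) → 7
  ρ[e/g]((R ∪ π[g,b](ρ[b/a](ρ[g/c](S))))) → 7
  ρ[g/b](ρ[e/g]((R ∪ π[g,b](ρ[b/a](ρ[g/c](S)))))) → 7
  (ρ[d/e](γ[b; MIN(g)→e](R)) ⋈[b=e] ρ[g/b](ρ[e/g]((R ∪ π[g,b](ρ[b/a](ρ[g/c](S))))))) → 1

== RESULT ==
b | d | e | g
7 | 2 | 7 | 7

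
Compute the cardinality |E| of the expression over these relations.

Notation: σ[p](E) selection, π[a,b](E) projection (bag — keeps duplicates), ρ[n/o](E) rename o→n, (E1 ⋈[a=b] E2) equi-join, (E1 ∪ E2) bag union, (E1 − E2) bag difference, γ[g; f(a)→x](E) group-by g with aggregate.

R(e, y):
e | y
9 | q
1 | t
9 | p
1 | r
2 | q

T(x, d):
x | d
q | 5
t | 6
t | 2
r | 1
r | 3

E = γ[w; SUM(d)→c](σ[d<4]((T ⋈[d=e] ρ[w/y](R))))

Per-node cardinality:
  T → 5
  R → 5
  ρ[w/y](R) → 5
  (T ⋈[d=e] ρ[w/y](R)) → 3
  σ[d<4]((T ⋈[d=e] ρ[w/y](R))) → 3
  γ[w; SUM(d)→c](σ[d<4]((T ⋈[d=e] ρ[w/y](R)))) → 3

|E| = 3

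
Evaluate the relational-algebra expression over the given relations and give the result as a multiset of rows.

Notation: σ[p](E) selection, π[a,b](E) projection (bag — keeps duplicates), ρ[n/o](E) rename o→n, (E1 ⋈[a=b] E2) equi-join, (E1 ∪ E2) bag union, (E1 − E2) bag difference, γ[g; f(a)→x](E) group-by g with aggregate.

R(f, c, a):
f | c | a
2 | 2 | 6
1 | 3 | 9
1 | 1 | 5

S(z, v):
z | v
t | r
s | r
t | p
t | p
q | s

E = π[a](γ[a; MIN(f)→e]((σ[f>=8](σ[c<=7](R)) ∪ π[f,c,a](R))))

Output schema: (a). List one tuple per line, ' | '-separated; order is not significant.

Stepwise |·|:
  R → 3
  σ[c<=7](R) → 3
  σ[f>=8](σ[c<=7](R)) → 0
  R → 3
  π[f,c,a](R) → 3
  (σ[f>=8](σ[c<=7](R)) ∪ π[f,c,a](R)) → 3
  γ[a; MIN(f)→e]((σ[f>=8](σ[c<=7](R)) ∪ π[f,c,a](R))) → 3
  π[a](γ[a; MIN(f)→e]((σ[f>=8](σ[c<=7](R)) ∪ π[f,c,a](R)))) → 3

== RESULT ==
a
5
6
9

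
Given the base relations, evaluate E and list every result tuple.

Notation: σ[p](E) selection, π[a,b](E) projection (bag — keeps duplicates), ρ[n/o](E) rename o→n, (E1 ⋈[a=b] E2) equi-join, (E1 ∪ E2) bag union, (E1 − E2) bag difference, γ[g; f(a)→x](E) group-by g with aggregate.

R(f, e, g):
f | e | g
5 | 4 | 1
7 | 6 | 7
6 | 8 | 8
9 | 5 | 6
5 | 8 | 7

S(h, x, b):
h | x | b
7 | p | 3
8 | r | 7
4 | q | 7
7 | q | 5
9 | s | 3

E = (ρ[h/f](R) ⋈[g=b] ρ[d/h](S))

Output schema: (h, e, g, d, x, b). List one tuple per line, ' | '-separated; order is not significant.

Row counts bottom-up:
  R → 5
  ρ[h/f](R) → 5
  S → 5
  ρ[d/h](S) → 5
  (ρ[h/f](R) ⋈[g=b] ρ[d/h](S)) → 4

== RESULT ==
h | e | g | d | x | b
5 | 8 | 7 | 4 | q | 7
5 | 8 | 7 | 8 | r | 7
7 | 6 | 7 | 4 | q | 7
7 | 6 | 7 | 8 | r | 7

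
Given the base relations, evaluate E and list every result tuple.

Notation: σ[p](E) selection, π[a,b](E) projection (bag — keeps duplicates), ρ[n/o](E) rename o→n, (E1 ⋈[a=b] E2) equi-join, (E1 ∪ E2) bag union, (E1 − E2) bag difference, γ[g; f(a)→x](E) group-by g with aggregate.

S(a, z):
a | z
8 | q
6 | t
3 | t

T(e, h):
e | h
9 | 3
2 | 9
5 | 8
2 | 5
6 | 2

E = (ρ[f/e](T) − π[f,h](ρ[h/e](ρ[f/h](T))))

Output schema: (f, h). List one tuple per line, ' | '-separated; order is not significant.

Subexpression sizes:
  T → 5
  ρ[f/e](T) → 5
  T → 5
  ρ[f/h](T) → 5
  ρ[h/e](ρ[f/h](T)) → 5
  π[f,h](ρ[h/e](ρ[f/h](T))) → 5
  (ρ[f/e](T) − π[f,h](ρ[h/e](ρ[f/h](T)))) → 5

== RESULT ==
f | h
2 | 5
2 | 9
5 | 8
6 | 2
9 | 3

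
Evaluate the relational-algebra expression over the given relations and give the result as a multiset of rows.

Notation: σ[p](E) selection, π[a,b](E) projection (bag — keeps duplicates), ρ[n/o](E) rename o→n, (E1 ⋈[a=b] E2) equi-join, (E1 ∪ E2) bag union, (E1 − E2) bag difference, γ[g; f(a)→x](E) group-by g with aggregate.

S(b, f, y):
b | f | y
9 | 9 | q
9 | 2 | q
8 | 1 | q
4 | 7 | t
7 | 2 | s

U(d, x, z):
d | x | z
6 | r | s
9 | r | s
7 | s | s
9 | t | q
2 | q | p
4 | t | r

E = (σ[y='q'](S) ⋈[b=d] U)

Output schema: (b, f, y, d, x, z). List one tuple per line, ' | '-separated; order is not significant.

Row counts bottom-up:
  S → 5
  σ[y='q'](S) → 3
  U → 6
  (σ[y='q'](S) ⋈[b=d] U) → 4

== RESULT ==
b | f | y | d | x | z
9 | 2 | q | 9 | r | s
9 | 2 | q | 9 | t | q
9 | 9 | q | 9 | r | s
9 | 9 | q | 9 | t | q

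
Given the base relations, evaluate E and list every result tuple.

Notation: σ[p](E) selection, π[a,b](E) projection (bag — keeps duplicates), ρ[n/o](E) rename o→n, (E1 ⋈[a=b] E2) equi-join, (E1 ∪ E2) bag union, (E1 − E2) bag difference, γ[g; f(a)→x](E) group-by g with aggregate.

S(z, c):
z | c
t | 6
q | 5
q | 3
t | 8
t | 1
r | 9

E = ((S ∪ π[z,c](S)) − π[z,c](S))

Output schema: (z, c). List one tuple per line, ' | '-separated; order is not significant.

Row counts bottom-up:
  S → 6
  S → 6
  π[z,c](S) → 6
  (S ∪ π[z,c](S)) → 12
  S → 6
  π[z,c](S) → 6
  ((S ∪ π[z,c](S)) − π[z,c](S)) → 6

== RESULT ==
z | c
q | 3
q | 5
r | 9
t | 1
t | 6
t | 8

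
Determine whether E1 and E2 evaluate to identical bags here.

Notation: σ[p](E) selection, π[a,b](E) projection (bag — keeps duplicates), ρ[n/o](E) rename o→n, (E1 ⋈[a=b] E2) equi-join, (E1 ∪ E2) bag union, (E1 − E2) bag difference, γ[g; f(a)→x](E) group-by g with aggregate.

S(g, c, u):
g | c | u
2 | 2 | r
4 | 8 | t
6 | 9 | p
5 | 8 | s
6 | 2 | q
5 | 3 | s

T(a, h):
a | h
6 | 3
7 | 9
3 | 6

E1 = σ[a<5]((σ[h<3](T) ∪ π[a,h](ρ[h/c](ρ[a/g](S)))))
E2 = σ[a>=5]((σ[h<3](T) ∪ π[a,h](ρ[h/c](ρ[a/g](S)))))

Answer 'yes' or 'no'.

E1 per-node cardinality:
  T → 3
  σ[h<3](T) → 0
  S → 6
  ρ[a/g](S) → 6
  ρ[h/c](ρ[a/g](S)) → 6
  π[a,h](ρ[h/c](ρ[a/g](S))) → 6
  (σ[h<3](T) ∪ π[a,h](ρ[h/c](ρ[a/g](S)))) → 6
  σ[a<5]((σ[h<3](T) ∪ π[a,h](ρ[h/c](ρ[a/g](S))))) → 2
E2 per-node cardinality:
  T → 3
  σ[h<3](T) → 0
  S → 6
  ρ[a/g](S) → 6
  ρ[h/c](ρ[a/g](S)) → 6
  π[a,h](ρ[h/c](ρ[a/g](S))) → 6
  (σ[h<3](T) ∪ π[a,h](ρ[h/c](ρ[a/g](S)))) → 6
  σ[a>=5]((σ[h<3](T) ∪ π[a,h](ρ[h/c](ρ[a/g](S))))) → 4

E1 result:
a | h
2 | 2
4 | 8
E2 result:
a | h
5 | 3
5 | 8
6 | 2
6 | 9
Witness: (6, 2) appears 0× in E1 but 1× in E2.

no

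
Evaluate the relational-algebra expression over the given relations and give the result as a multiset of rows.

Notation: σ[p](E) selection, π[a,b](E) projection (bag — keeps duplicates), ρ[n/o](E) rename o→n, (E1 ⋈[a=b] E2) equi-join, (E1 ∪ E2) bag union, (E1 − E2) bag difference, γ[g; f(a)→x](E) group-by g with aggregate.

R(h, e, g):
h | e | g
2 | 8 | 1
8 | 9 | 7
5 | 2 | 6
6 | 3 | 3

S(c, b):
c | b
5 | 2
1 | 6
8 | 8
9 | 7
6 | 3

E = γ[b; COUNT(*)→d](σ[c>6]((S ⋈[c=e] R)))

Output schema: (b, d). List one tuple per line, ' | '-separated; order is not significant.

Row counts bottom-up:
  S → 5
  R → 4
  (S ⋈[c=e] R) → 2
  σ[c>6]((S ⋈[c=e] R)) → 2
  γ[b; COUNT(*)→d](σ[c>6]((S ⋈[c=e] R))) → 2

== RESULT ==
b | d
7 | 1
8 | 1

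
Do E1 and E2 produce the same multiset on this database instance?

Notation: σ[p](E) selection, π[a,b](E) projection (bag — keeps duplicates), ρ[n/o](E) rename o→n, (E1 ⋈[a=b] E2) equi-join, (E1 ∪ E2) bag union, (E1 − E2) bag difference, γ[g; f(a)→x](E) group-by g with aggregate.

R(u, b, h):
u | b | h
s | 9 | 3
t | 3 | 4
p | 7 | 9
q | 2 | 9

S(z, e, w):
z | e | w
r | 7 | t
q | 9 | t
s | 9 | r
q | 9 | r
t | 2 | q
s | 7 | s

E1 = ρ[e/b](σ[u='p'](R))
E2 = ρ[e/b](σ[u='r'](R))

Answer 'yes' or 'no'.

E1 stepwise |·|:
  R → 4
  σ[u='p'](R) → 1
  ρ[e/b](σ[u='p'](R)) → 1
E2 stepwise |·|:
  R → 4
  σ[u='r'](R) → 0
  ρ[e/b](σ[u='r'](R)) → 0

E1 result:
u | e | h
p | 7 | 9
E2 result:
u | e | h
(0 rows)
Witness: ('p', 7, 9) appears 1× in E1 but 0× in E2.

no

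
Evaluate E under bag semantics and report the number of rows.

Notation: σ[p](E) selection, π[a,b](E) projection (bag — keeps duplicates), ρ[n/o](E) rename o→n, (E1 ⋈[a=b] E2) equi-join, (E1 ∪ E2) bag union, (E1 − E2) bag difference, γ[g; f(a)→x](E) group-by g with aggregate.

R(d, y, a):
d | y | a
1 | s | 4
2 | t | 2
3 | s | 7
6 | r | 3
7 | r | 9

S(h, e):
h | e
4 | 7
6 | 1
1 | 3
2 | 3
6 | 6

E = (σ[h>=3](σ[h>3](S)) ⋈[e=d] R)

Per-node cardinality:
  S → 5
  σ[h>3](S) → 3
  σ[h>=3](σ[h>3](S)) → 3
  R → 5
  (σ[h>=3](σ[h>3](S)) ⋈[e=d] R) → 3

|E| = 3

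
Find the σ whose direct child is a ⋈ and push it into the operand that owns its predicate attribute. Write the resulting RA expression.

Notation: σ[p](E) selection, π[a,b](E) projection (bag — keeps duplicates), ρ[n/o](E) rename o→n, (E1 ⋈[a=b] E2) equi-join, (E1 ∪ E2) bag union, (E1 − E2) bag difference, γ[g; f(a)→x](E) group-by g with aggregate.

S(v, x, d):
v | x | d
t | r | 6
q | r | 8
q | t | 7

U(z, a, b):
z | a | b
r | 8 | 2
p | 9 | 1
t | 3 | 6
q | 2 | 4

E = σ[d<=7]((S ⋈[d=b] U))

σ filters on d, owned by the left side.
E' = (σ[d<=7](S) ⋈[d=b] U)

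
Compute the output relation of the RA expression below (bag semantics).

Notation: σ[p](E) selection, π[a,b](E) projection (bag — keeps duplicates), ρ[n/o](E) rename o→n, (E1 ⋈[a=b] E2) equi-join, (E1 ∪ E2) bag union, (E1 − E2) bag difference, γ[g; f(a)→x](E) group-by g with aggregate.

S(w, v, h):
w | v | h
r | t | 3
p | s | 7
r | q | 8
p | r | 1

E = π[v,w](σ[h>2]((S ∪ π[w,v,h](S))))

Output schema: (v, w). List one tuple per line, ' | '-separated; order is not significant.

Stepwise |·|:
  S → 4
  S → 4
  π[w,v,h](S) → 4
  (S ∪ π[w,v,h](S)) → 8
  σ[h>2]((S ∪ π[w,v,h](S))) → 6
  π[v,w](σ[h>2]((S ∪ π[w,v,h](S)))) → 6

== RESULT ==
v | w
q | r
q | r
s | p
s | p
t | r
t | r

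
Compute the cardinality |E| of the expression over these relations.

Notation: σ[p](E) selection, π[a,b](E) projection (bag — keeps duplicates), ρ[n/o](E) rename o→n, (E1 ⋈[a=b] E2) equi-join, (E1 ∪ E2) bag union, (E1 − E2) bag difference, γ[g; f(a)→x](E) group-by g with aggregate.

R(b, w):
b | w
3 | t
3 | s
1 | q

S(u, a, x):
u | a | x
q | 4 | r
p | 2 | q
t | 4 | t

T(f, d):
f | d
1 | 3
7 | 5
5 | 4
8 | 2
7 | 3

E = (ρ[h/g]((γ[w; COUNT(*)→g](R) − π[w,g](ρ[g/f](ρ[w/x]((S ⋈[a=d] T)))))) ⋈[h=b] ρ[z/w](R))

Per-node cardinality:
  R → 3
  γ[w; COUNT(*)→g](R) → 3
  S → 3
  T → 5
  (S ⋈[a=d] T) → 3
  ρ[w/x]((S ⋈[a=d] T)) → 3
  ρ[g/f](ρ[w/x]((S ⋈[a=d] T))) → 3
  π[w,g](ρ[g/f](ρ[w/x]((S ⋈[a=d] T)))) → 3
  (γ[w; COUNT(*)→g](R) − π[w,g](ρ[g/f](ρ[w/x]((S ⋈[a=d] T))))) → 3
  ρ[h/g]((γ[w; COUNT(*)→g](R) − π[w,g](ρ[g/f](ρ[w/x]((S ⋈[a=d] T)))))) → 3
  R → 3
  ρ[z/w](R) → 3
  (ρ[h/g]((γ[w; COUNT(*)→g](R) − π[w,g](ρ[g/f](ρ[w/x]((S ⋈[a=d] T)))))) ⋈[h=b] ρ[z/w](R)) → 3

|E| = 3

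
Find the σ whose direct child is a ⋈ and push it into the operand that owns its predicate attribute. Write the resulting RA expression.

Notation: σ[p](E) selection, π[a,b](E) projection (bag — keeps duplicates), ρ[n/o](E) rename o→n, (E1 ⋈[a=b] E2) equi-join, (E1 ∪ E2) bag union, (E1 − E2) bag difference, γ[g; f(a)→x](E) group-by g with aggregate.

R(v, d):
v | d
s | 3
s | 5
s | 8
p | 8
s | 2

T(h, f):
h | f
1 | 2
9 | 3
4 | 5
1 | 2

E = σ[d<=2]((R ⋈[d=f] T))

σ filters on d, owned by the left side.
E' = (σ[d<=2](R) ⋈[d=f] T)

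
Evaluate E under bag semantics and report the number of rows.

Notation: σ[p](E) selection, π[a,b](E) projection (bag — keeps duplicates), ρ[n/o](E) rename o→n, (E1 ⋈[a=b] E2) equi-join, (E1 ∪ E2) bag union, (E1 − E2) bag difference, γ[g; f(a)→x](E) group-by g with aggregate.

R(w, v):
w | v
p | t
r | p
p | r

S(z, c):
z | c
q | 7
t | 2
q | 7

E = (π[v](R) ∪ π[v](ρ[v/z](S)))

Subexpression sizes:
  R → 3
  π[v](R) → 3
  S → 3
  ρ[v/z](S) → 3
  π[v](ρ[v/z](S)) → 3
  (π[v](R) ∪ π[v](ρ[v/z](S))) → 6

|E| = 6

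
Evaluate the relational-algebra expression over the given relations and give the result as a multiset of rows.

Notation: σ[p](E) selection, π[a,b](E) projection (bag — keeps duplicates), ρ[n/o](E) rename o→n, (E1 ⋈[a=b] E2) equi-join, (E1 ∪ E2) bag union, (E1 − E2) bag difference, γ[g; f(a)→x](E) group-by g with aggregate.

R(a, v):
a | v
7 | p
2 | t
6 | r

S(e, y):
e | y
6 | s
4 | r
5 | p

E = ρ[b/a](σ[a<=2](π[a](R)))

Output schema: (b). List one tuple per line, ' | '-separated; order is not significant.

Per-node cardinality:
  R → 3
  π[a](R) → 3
  σ[a<=2](π[a](R)) → 1
  ρ[b/a](σ[a<=2](π[a](R))) → 1

== RESULT ==
b
2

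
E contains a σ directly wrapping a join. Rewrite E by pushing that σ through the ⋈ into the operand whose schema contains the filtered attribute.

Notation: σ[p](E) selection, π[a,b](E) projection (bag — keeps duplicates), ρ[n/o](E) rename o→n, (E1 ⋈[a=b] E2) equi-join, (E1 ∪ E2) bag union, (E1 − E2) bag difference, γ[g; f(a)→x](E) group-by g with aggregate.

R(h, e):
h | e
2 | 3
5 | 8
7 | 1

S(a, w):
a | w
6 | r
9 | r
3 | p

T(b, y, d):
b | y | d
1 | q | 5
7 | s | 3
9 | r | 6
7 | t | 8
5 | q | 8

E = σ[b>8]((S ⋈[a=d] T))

σ filters on b, owned by the right side.
E' = (S ⋈[a=d] σ[b>8](T))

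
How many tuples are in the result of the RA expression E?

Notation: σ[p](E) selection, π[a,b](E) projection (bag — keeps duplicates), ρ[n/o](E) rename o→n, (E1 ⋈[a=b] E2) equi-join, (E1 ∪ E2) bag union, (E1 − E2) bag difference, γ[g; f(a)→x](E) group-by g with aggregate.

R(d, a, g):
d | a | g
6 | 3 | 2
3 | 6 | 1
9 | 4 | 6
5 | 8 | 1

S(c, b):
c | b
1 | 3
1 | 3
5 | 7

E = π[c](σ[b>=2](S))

Per-node cardinality:
  S → 3
  σ[b>=2](S) → 3
  π[c](σ[b>=2](S)) → 3

|E| = 3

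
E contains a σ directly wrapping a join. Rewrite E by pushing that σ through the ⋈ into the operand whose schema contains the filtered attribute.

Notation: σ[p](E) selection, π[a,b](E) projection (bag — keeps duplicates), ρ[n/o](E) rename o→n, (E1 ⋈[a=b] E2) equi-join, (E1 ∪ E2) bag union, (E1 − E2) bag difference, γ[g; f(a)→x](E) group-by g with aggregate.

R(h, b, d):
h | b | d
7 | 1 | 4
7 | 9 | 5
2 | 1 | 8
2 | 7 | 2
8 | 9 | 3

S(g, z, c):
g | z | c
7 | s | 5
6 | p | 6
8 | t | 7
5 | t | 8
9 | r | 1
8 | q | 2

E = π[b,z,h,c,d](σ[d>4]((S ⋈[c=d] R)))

σ filters on d, owned by the right side.
E' = π[b,z,h,c,d]((S ⋈[c=d] σ[d>4](R)))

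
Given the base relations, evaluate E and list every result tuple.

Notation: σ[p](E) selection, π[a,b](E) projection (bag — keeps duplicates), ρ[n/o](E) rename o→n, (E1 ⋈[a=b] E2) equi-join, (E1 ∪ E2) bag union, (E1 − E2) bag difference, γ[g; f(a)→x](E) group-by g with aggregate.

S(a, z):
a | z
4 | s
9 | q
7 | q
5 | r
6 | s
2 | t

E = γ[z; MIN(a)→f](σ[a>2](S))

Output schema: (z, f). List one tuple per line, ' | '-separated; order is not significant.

Stepwise |·|:
  S → 6
  σ[a>2](S) → 5
  γ[z; MIN(a)→f](σ[a>2](S)) → 3

== RESULT ==
z | f
q | 7
r | 5
s | 4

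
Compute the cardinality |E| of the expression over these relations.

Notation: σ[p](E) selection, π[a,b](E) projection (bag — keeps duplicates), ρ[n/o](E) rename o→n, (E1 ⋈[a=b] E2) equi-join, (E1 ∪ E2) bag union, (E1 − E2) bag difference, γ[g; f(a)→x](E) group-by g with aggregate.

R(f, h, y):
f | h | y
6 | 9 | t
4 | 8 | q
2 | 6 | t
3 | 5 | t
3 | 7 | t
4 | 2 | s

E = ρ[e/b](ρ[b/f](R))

Per-node cardinality:
  R → 6
  ρ[b/f](R) → 6
  ρ[e/b](ρ[b/f](R)) → 6

|E| = 6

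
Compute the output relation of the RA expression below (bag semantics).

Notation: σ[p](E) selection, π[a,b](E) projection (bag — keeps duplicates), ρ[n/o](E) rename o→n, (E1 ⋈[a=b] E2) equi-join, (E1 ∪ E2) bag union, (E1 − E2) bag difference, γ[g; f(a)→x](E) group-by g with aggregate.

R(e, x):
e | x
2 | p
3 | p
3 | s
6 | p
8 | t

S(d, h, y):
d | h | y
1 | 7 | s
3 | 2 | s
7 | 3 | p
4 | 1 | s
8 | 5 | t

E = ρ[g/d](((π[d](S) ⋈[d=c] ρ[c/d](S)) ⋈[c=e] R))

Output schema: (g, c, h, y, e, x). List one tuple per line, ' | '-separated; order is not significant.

Per-node cardinality:
  S → 5
  π[d](S) → 5
  S → 5
  ρ[c/d](S) → 5
  (π[d](S) ⋈[d=c] ρ[c/d](S)) → 5
  R → 5
  ((π[d](S) ⋈[d=c] ρ[c/d](S)) ⋈[c=e] R) → 3
  ρ[g/d](((π[d](S) ⋈[d=c] ρ[c/d](S)) ⋈[c=e] R)) → 3

== RESULT ==
g | c | h | y | e | x
3 | 3 | 2 | s | 3 | p
3 | 3 | 2 | s | 3 | s
8 | 8 | 5 | t | 8 | t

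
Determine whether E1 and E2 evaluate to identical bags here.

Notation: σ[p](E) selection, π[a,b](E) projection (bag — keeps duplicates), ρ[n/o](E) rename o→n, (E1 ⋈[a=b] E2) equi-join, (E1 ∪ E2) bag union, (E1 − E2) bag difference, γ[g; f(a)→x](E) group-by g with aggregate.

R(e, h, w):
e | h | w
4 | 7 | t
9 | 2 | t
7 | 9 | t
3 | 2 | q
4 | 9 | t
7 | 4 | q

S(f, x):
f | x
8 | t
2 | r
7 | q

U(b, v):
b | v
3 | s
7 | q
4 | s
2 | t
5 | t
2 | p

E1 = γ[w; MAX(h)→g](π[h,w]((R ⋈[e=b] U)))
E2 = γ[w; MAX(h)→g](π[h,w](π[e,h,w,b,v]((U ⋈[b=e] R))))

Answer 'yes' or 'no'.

E1 row counts bottom-up:
  R → 6
  U → 6
  (R ⋈[e=b] U) → 5
  π[h,w]((R ⋈[e=b] U)) → 5
  γ[w; MAX(h)→g](π[h,w]((R ⋈[e=b] U))) → 2
E2 row counts bottom-up:
  U → 6
  R → 6
  (U ⋈[b=e] R) → 5
  π[e,h,w,b,v]((U ⋈[b=e] R)) → 5
  π[h,w](π[e,h,w,b,v]((U ⋈[b=e] R))) → 5
  γ[w; MAX(h)→g](π[h,w](π[e,h,w,b,v]((U ⋈[b=e] R)))) → 2

E1 and E2 produce the same multiset:
w | g
q | 4
t | 9

yes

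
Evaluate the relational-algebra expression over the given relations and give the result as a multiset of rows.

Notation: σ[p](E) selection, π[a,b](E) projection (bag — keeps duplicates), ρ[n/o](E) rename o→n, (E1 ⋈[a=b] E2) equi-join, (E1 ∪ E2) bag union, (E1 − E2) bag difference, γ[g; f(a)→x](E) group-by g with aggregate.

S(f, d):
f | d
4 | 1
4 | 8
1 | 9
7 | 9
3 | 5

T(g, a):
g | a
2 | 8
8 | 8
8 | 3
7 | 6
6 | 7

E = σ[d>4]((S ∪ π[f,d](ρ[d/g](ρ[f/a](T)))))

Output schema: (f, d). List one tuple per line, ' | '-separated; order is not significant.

Per-node cardinality:
  S → 5
  T → 5
  ρ[f/a](T) → 5
  ρ[d/g](ρ[f/a](T)) → 5
  π[f,d](ρ[d/g](ρ[f/a](T))) → 5
  (S ∪ π[f,d](ρ[d/g](ρ[f/a](T)))) → 10
  σ[d>4]((S ∪ π[f,d](ρ[d/g](ρ[f/a](T))))) → 8

== RESULT ==
f | d
1 | 9
3 | 5
3 | 8
4 | 8
6 | 7
7 | 6
7 | 9
8 | 8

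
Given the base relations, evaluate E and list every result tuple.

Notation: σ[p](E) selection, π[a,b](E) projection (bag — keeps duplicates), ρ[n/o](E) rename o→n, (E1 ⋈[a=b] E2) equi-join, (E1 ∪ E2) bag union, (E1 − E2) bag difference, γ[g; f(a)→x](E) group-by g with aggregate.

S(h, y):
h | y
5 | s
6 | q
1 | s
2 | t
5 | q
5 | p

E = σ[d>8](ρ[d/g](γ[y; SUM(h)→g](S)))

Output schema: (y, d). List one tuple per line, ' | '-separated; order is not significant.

Row counts bottom-up:
  S → 6
  γ[y; SUM(h)→g](S) → 4
  ρ[d/g](γ[y; SUM(h)→g](S)) → 4
  σ[d>8](ρ[d/g](γ[y; SUM(h)→g](S))) → 1

== RESULT ==
y | d
q | 11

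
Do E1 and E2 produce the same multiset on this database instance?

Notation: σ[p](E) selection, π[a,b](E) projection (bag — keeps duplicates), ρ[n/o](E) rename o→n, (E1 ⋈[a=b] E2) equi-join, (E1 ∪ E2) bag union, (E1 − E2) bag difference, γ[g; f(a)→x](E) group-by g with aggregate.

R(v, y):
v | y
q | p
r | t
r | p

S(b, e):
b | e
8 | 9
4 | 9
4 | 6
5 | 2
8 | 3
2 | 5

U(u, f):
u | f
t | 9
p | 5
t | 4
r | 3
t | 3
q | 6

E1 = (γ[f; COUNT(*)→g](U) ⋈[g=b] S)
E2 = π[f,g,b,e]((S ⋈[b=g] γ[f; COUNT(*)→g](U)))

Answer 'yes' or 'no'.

E1 row counts bottom-up:
  U → 6
  γ[f; COUNT(*)→g](U) → 5
  S → 6
  (γ[f; COUNT(*)→g](U) ⋈[g=b] S) → 1
E2 row counts bottom-up:
  S → 6
  U → 6
  γ[f; COUNT(*)→g](U) → 5
  (S ⋈[b=g] γ[f; COUNT(*)→g](U)) → 1
  π[f,g,b,e]((S ⋈[b=g] γ[f; COUNT(*)→g](U))) → 1

E1 and E2 produce the same multiset:
f | g | b | e
3 | 2 | 2 | 5

yes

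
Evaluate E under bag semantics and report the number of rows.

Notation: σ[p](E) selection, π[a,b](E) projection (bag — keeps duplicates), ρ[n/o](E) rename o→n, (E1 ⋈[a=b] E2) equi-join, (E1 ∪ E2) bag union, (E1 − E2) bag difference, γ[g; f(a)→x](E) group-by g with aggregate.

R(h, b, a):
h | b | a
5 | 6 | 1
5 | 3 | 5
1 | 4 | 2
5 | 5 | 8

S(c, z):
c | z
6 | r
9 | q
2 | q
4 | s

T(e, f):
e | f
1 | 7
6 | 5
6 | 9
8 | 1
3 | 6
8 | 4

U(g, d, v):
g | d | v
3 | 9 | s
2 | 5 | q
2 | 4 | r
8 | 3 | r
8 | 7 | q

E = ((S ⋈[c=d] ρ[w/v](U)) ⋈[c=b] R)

Per-node cardinality:
  S → 4
  U → 5
  ρ[w/v](U) → 5
  (S ⋈[c=d] ρ[w/v](U)) → 2
  R → 4
  ((S ⋈[c=d] ρ[w/v](U)) ⋈[c=b] R) → 1

|E| = 1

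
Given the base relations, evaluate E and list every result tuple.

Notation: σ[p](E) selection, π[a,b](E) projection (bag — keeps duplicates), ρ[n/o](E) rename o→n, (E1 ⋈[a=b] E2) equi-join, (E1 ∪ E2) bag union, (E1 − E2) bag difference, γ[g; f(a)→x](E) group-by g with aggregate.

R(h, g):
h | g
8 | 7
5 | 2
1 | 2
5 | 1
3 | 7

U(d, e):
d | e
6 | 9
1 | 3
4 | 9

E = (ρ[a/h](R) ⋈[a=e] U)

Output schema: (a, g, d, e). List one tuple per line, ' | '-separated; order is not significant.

Subexpression sizes:
  R → 5
  ρ[a/h](R) → 5
  U → 3
  (ρ[a/h](R) ⋈[a=e] U) → 1

== RESULT ==
a | g | d | e
3 | 7 | 1 | 3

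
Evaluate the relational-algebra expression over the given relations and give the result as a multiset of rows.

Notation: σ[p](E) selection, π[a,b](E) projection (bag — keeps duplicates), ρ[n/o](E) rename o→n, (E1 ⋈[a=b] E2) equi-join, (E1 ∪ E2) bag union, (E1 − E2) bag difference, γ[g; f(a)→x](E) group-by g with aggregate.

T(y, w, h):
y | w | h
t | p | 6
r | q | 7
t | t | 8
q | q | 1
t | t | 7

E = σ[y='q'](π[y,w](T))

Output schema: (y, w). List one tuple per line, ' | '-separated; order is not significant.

Per-node cardinality:
  T → 5
  π[y,w](T) → 5
  σ[y='q'](π[y,w](T)) → 1

== RESULT ==
y | w
q | q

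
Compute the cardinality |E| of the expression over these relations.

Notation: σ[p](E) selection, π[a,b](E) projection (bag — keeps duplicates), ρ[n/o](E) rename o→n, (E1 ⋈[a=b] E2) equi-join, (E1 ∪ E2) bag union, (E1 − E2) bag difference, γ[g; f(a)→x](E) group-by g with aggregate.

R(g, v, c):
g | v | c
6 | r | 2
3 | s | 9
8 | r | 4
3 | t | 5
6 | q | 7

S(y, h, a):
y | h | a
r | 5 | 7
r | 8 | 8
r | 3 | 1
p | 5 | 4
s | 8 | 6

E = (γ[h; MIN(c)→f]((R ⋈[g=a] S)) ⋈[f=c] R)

Per-node cardinality:
  R → 5
  S → 5
  (R ⋈[g=a] S) → 3
  γ[h; MIN(c)→f]((R ⋈[g=a] S)) → 1
  R → 5
  (γ[h; MIN(c)→f]((R ⋈[g=a] S)) ⋈[f=c] R) → 1

|E| = 1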